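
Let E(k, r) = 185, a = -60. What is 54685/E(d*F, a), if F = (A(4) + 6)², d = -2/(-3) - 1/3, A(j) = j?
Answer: 10937/37 ≈ 295.59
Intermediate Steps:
d = ⅓ (d = -2*(-⅓) - 1*⅓ = ⅔ - ⅓ = ⅓ ≈ 0.33333)
F = 100 (F = (4 + 6)² = 10² = 100)
54685/E(d*F, a) = 54685/185 = 54685*(1/185) = 10937/37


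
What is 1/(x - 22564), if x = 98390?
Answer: 1/75826 ≈ 1.3188e-5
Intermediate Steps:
1/(x - 22564) = 1/(98390 - 22564) = 1/75826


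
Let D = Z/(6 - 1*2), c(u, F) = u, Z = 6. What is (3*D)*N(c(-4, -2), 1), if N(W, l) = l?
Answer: 9/2 ≈ 4.5000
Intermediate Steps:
D = 3/2 (D = 6/(6 - 1*2) = 6/(6 - 2) = 6/4 = 6*(¼) = 3/2 ≈ 1.5000)
(3*D)*N(c(-4, -2), 1) = (3*(3/2))*1 = (9/2)*1 = 9/2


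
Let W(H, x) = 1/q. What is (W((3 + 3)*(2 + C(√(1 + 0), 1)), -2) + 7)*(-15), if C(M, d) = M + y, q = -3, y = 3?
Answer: -100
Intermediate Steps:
C(M, d) = 3 + M (C(M, d) = M + 3 = 3 + M)
W(H, x) = -⅓ (W(H, x) = 1/(-3) = -⅓)
(W((3 + 3)*(2 + C(√(1 + 0), 1)), -2) + 7)*(-15) = (-⅓ + 7)*(-15) = (20/3)*(-15) = -100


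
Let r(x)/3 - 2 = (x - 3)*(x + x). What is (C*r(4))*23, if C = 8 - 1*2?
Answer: 4140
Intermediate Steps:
r(x) = 6 + 6*x*(-3 + x) (r(x) = 6 + 3*((x - 3)*(x + x)) = 6 + 3*((-3 + x)*(2*x)) = 6 + 3*(2*x*(-3 + x)) = 6 + 6*x*(-3 + x))
C = 6 (C = 8 - 2 = 6)
(C*r(4))*23 = (6*(6 - 18*4 + 6*4²))*23 = (6*(6 - 72 + 6*16))*23 = (6*(6 - 72 + 96))*23 = (6*30)*23 = 180*23 = 4140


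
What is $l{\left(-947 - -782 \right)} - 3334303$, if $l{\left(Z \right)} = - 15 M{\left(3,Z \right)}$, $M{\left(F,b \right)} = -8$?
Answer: $-3334183$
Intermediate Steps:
$l{\left(Z \right)} = 120$ ($l{\left(Z \right)} = \left(-15\right) \left(-8\right) = 120$)
$l{\left(-947 - -782 \right)} - 3334303 = 120 - 3334303 = -3334183$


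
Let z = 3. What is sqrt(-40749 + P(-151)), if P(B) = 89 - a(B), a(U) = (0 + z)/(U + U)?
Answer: I*sqrt(3708353734)/302 ≈ 201.64*I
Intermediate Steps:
a(U) = 3/(2*U) (a(U) = (0 + 3)/(U + U) = 3/((2*U)) = 3*(1/(2*U)) = 3/(2*U))
P(B) = 89 - 3/(2*B)
sqrt(-40749 + P(-151)) = sqrt(-40749 + (89 - 3/2/(-151))) = sqrt(-40749 + (89 - 3/2*(-1/151))) = sqrt(-40749 + (89 + 3/302)) = sqrt(-40749 + 26881/302) = sqrt(-12279317/302) = I*sqrt(3708353734)/302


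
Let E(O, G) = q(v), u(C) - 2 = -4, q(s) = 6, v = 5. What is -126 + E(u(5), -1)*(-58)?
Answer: -474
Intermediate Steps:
u(C) = -2 (u(C) = 2 - 4 = -2)
E(O, G) = 6
-126 + E(u(5), -1)*(-58) = -126 + 6*(-58) = -126 - 348 = -474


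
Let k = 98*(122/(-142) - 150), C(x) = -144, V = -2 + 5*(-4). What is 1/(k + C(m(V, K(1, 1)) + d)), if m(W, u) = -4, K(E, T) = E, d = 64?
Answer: -71/1059902 ≈ -6.6987e-5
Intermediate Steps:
V = -22 (V = -2 - 20 = -22)
k = -1049678/71 (k = 98*(122*(-1/142) - 150) = 98*(-61/71 - 150) = 98*(-10711/71) = -1049678/71 ≈ -14784.)
1/(k + C(m(V, K(1, 1)) + d)) = 1/(-1049678/71 - 144) = 1/(-1059902/71) = -71/1059902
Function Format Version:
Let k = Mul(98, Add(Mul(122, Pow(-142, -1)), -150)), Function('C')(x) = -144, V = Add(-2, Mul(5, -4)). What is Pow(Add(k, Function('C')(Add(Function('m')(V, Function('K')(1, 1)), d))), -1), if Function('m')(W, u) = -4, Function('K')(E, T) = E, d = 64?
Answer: Rational(-71, 1059902) ≈ -6.6987e-5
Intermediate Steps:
V = -22 (V = Add(-2, -20) = -22)
k = Rational(-1049678, 71) (k = Mul(98, Add(Mul(122, Rational(-1, 142)), -150)) = Mul(98, Add(Rational(-61, 71), -150)) = Mul(98, Rational(-10711, 71)) = Rational(-1049678, 71) ≈ -14784.)
Pow(Add(k, Function('C')(Add(Function('m')(V, Function('K')(1, 1)), d))), -1) = Pow(Add(Rational(-1049678, 71), -144), -1) = Pow(Rational(-1059902, 71), -1) = Rational(-71, 1059902)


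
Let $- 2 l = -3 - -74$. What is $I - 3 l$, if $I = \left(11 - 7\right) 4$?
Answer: $\frac{245}{2} \approx 122.5$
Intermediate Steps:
$I = 16$ ($I = \left(11 - 7\right) 4 = 4 \cdot 4 = 16$)
$l = - \frac{71}{2}$ ($l = - \frac{-3 - -74}{2} = - \frac{-3 + 74}{2} = \left(- \frac{1}{2}\right) 71 = - \frac{71}{2} \approx -35.5$)
$I - 3 l = 16 - - \frac{213}{2} = 16 + \frac{213}{2} = \frac{245}{2}$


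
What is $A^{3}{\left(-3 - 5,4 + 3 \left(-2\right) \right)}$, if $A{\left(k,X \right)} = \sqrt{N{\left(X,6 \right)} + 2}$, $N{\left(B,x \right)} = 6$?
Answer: $16 \sqrt{2} \approx 22.627$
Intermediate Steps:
$A{\left(k,X \right)} = 2 \sqrt{2}$ ($A{\left(k,X \right)} = \sqrt{6 + 2} = \sqrt{8} = 2 \sqrt{2}$)
$A^{3}{\left(-3 - 5,4 + 3 \left(-2\right) \right)} = \left(2 \sqrt{2}\right)^{3} = 16 \sqrt{2}$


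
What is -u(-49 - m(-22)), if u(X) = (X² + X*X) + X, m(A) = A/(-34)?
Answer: -1410324/289 ≈ -4880.0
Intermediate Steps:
m(A) = -A/34 (m(A) = A*(-1/34) = -A/34)
u(X) = X + 2*X² (u(X) = (X² + X²) + X = 2*X² + X = X + 2*X²)
-u(-49 - m(-22)) = -(-49 - (-1)*(-22)/34)*(1 + 2*(-49 - (-1)*(-22)/34)) = -(-49 - 1*11/17)*(1 + 2*(-49 - 1*11/17)) = -(-49 - 11/17)*(1 + 2*(-49 - 11/17)) = -(-844)*(1 + 2*(-844/17))/17 = -(-844)*(1 - 1688/17)/17 = -(-844)*(-1671)/(17*17) = -1*1410324/289 = -1410324/289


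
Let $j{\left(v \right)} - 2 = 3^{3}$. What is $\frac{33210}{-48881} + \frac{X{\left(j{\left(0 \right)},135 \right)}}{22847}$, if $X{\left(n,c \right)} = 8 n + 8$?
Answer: $- \frac{747017430}{1116784207} \approx -0.6689$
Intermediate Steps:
$j{\left(v \right)} = 29$ ($j{\left(v \right)} = 2 + 3^{3} = 2 + 27 = 29$)
$X{\left(n,c \right)} = 8 + 8 n$
$\frac{33210}{-48881} + \frac{X{\left(j{\left(0 \right)},135 \right)}}{22847} = \frac{33210}{-48881} + \frac{8 + 8 \cdot 29}{22847} = 33210 \left(- \frac{1}{48881}\right) + \left(8 + 232\right) \frac{1}{22847} = - \frac{33210}{48881} + 240 \cdot \frac{1}{22847} = - \frac{33210}{48881} + \frac{240}{22847} = - \frac{747017430}{1116784207}$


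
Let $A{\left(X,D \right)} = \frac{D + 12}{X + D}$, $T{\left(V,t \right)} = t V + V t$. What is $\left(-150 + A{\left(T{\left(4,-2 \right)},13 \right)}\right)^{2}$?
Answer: $\frac{225625}{9} \approx 25069.0$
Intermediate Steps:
$T{\left(V,t \right)} = 2 V t$ ($T{\left(V,t \right)} = V t + V t = 2 V t$)
$A{\left(X,D \right)} = \frac{12 + D}{D + X}$
$\left(-150 + A{\left(T{\left(4,-2 \right)},13 \right)}\right)^{2} = \left(-150 + \frac{12 + 13}{13 + 2 \cdot 4 \left(-2\right)}\right)^{2} = \left(-150 + \frac{1}{13 - 16} \cdot 25\right)^{2} = \left(-150 + \frac{1}{-3} \cdot 25\right)^{2} = \left(-150 - \frac{25}{3}\right)^{2} = \left(- \frac{475}{3}\right)^{2} = \frac{225625}{9}$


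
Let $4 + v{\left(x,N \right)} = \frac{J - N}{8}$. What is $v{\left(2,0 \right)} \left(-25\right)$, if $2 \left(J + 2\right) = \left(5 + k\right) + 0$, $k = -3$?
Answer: $\frac{825}{8} \approx 103.13$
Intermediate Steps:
$J = -1$ ($J = -2 + \frac{\left(5 - 3\right) + 0}{2} = -2 + \frac{2 + 0}{2} = -2 + \frac{1}{2} \cdot 2 = -2 + 1 = -1$)
$v{\left(x,N \right)} = - \frac{33}{8} - \frac{N}{8}$ ($v{\left(x,N \right)} = -4 + \frac{-1 - N}{8} = -4 + \left(-1 - N\right) \frac{1}{8} = -4 - \left(\frac{1}{8} + \frac{N}{8}\right) = - \frac{33}{8} - \frac{N}{8}$)
$v{\left(2,0 \right)} \left(-25\right) = \left(- \frac{33}{8} - 0\right) \left(-25\right) = \left(- \frac{33}{8} + 0\right) \left(-25\right) = \left(- \frac{33}{8}\right) \left(-25\right) = \frac{825}{8}$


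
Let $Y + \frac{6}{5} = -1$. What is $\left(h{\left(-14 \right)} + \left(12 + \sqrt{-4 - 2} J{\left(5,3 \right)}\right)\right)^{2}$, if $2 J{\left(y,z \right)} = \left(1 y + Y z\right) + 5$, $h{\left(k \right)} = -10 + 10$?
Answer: $\frac{6333}{50} + \frac{204 i \sqrt{6}}{5} \approx 126.66 + 99.939 i$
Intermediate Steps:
$Y = - \frac{11}{5}$ ($Y = - \frac{6}{5} - 1 = - \frac{11}{5} \approx -2.2$)
$h{\left(k \right)} = 0$
$J{\left(y,z \right)} = \frac{5}{2} + \frac{y}{2} - \frac{11 z}{10}$ ($J{\left(y,z \right)} = \frac{\left(1 y - \frac{11 z}{5}\right) + 5}{2} = \frac{\left(y - \frac{11 z}{5}\right) + 5}{2} = \frac{5 + y - \frac{11 z}{5}}{2} = \frac{5}{2} + \frac{y}{2} - \frac{11 z}{10}$)
$\left(h{\left(-14 \right)} + \left(12 + \sqrt{-4 - 2} J{\left(5,3 \right)}\right)\right)^{2} = \left(0 + \left(12 + \sqrt{-4 - 2} \left(\frac{5}{2} + \frac{1}{2} \cdot 5 - \frac{33}{10}\right)\right)\right)^{2} = \left(0 + \left(12 + \sqrt{-6} \left(\frac{5}{2} + \frac{5}{2} - \frac{33}{10}\right)\right)\right)^{2} = \left(0 + \left(12 + i \sqrt{6} \cdot \frac{17}{10}\right)\right)^{2} = \left(0 + \left(12 + \frac{17 i \sqrt{6}}{10}\right)\right)^{2} = \left(12 + \frac{17 i \sqrt{6}}{10}\right)^{2}$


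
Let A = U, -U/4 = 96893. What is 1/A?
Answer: -1/387572 ≈ -2.5802e-6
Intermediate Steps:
U = -387572 (U = -4*96893 = -387572)
A = -387572
1/A = 1/(-387572) = -1/387572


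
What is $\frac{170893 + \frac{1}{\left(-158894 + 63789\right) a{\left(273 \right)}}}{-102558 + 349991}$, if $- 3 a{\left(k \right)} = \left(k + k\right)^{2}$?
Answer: $\frac{1615071131435581}{2338433377987980} \approx 0.69066$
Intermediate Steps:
$a{\left(k \right)} = - \frac{4 k^{2}}{3}$ ($a{\left(k \right)} = - \frac{\left(k + k\right)^{2}}{3} = - \frac{\left(2 k\right)^{2}}{3} = - \frac{4 k^{2}}{3}$)
$\frac{170893 + \frac{1}{\left(-158894 + 63789\right) a{\left(273 \right)}}}{-102558 + 349991} = \frac{170893 + \frac{1}{\left(-158894 + 63789\right) \left(- \frac{4 \cdot 273^{2}}{3}\right)}}{-102558 + 349991} = \frac{170893 + \frac{1}{\left(-95105\right) \left(\left(- \frac{4}{3}\right) 74529\right)}}{247433} = \left(170893 - \frac{1}{95105 \left(-99372\right)}\right) \frac{1}{247433} = \left(170893 - - \frac{1}{9450774060}\right) \frac{1}{247433} = \left(170893 + \frac{1}{9450774060}\right) \frac{1}{247433} = \frac{1615071131435581}{9450774060} \cdot \frac{1}{247433} = \frac{1615071131435581}{2338433377987980}$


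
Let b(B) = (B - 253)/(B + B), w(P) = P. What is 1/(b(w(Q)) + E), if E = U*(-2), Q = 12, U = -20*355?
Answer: 24/340559 ≈ 7.0472e-5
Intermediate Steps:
U = -7100
b(B) = (-253 + B)/(2*B) (b(B) = (-253 + B)/((2*B)) = (-253 + B)*(1/(2*B)) = (-253 + B)/(2*B))
E = 14200 (E = -7100*(-2) = 14200)
1/(b(w(Q)) + E) = 1/((½)*(-253 + 12)/12 + 14200) = 1/((½)*(1/12)*(-241) + 14200) = 1/(-241/24 + 14200) = 1/(340559/24) = 24/340559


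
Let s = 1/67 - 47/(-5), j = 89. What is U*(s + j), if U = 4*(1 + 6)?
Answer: 923132/335 ≈ 2755.6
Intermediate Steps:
U = 28 (U = 4*7 = 28)
s = 3154/335 (s = 1*(1/67) - 47*(-1/5) = 1/67 + 47/5 = 3154/335 ≈ 9.4149)
U*(s + j) = 28*(3154/335 + 89) = 28*(32969/335) = 923132/335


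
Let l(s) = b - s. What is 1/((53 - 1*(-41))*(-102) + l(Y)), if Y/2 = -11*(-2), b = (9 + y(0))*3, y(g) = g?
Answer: -1/9605 ≈ -0.00010411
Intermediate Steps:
b = 27 (b = (9 + 0)*3 = 9*3 = 27)
Y = 44 (Y = 2*(-11*(-2)) = 2*22 = 44)
l(s) = 27 - s
1/((53 - 1*(-41))*(-102) + l(Y)) = 1/((53 - 1*(-41))*(-102) + (27 - 1*44)) = 1/((53 + 41)*(-102) + (27 - 44)) = 1/(94*(-102) - 17) = 1/(-9588 - 17) = 1/(-9605) = -1/9605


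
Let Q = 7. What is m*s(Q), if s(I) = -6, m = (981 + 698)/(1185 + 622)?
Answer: -10074/1807 ≈ -5.5750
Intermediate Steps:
m = 1679/1807 ≈ 0.92916
m*s(Q) = (1679/1807)*(-6) = -10074/1807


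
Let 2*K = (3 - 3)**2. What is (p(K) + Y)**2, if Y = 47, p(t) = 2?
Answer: 2401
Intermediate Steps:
K = 0 (K = (3 - 3)**2/2 = (1/2)*0**2 = (1/2)*0 = 0)
(p(K) + Y)**2 = (2 + 47)**2 = 49**2 = 2401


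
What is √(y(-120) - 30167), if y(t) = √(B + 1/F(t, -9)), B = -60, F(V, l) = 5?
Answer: √(-754175 + 5*I*√1495)/5 ≈ 0.022262 + 173.69*I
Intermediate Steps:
y(t) = I*√1495/5 (y(t) = √(-60 + 1/5) = √(-60 + ⅕) = √(-299/5) = I*√1495/5)
√(y(-120) - 30167) = √(I*√1495/5 - 30167) = √(-30167 + I*√1495/5)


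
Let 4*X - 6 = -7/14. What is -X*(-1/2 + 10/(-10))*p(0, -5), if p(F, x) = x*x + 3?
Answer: 231/4 ≈ 57.750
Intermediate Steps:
X = 11/8 (X = 3/2 + (-7/14)/4 = 3/2 + (-7*1/14)/4 = 3/2 + (¼)*(-½) = 3/2 - ⅛ = 11/8 ≈ 1.3750)
p(F, x) = 3 + x² (p(F, x) = x² + 3 = 3 + x²)
-X*(-1/2 + 10/(-10))*p(0, -5) = -11*(-1/2 + 10/(-10))/8*(3 + (-5)²) = -11*(-1*½ + 10*(-⅒))/8*(3 + 25) = -11*(-½ - 1)/8*28 = -(11/8)*(-3/2)*28 = -(-33)*28/16 = -1*(-231/4) = 231/4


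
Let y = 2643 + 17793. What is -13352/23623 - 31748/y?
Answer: -255711119/120689907 ≈ -2.1187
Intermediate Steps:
y = 20436
-13352/23623 - 31748/y = -13352/23623 - 31748/20436 = -13352*1/23623 - 31748*1/20436 = -13352/23623 - 7937/5109 = -255711119/120689907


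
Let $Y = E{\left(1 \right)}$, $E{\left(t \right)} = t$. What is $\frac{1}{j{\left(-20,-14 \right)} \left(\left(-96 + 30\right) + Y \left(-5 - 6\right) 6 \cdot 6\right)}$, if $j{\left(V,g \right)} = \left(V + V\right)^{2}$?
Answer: $- \frac{1}{739200} \approx -1.3528 \cdot 10^{-6}$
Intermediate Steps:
$Y = 1$
$j{\left(V,g \right)} = 4 V^{2}$ ($j{\left(V,g \right)} = \left(2 V\right)^{2} = 4 V^{2}$)
$\frac{1}{j{\left(-20,-14 \right)} \left(\left(-96 + 30\right) + Y \left(-5 - 6\right) 6 \cdot 6\right)} = \frac{1}{4 \left(-20\right)^{2} \left(\left(-96 + 30\right) + 1 \left(-5 - 6\right) 6 \cdot 6\right)} = \frac{1}{4 \cdot 400 \left(-66 + 1 \left(-5 - 6\right) 6 \cdot 6\right)} = \frac{1}{1600 \left(-66 + 1 \left(-11\right) 6 \cdot 6\right)} = \frac{1}{1600 \left(-66 + \left(-11\right) 6 \cdot 6\right)} = \frac{1}{1600 \left(-66 - 396\right)} = \frac{1}{1600 \left(-462\right)} = \frac{1}{-739200} = - \frac{1}{739200}$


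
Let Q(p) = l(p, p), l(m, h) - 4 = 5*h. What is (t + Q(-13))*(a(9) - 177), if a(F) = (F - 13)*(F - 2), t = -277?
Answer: 69290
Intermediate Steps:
l(m, h) = 4 + 5*h
a(F) = (-13 + F)*(-2 + F)
Q(p) = 4 + 5*p
(t + Q(-13))*(a(9) - 177) = (-277 + (4 + 5*(-13)))*((26 + 9**2 - 15*9) - 177) = (-277 + (4 - 65))*((26 + 81 - 135) - 177) = (-277 - 61)*(-28 - 177) = -338*(-205) = 69290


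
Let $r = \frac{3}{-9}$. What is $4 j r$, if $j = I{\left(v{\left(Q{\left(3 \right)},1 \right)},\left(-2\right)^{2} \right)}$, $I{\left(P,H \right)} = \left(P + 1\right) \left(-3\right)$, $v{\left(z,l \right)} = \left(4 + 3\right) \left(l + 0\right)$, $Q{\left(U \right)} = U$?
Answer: $32$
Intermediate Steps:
$r = - \frac{1}{3}$ ($r = 3 \left(- \frac{1}{9}\right) = - \frac{1}{3} \approx -0.33333$)
$v{\left(z,l \right)} = 7 l$
$I{\left(P,H \right)} = -3 - 3 P$ ($I{\left(P,H \right)} = \left(1 + P\right) \left(-3\right) = -3 - 3 P$)
$j = -24$ ($j = -3 - 3 \cdot 7 \cdot 1 = -3 - 21 = -24$)
$4 j r = 4 \left(-24\right) \left(- \frac{1}{3}\right) = \left(-96\right) \left(- \frac{1}{3}\right) = 32$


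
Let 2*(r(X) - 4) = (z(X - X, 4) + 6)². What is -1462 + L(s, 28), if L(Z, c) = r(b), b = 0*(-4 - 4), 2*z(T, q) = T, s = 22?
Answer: -1440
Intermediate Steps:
z(T, q) = T/2
b = 0 (b = 0*(-8) = 0)
r(X) = 22 (r(X) = 4 + ((X - X)/2 + 6)²/2 = 4 + ((½)*0 + 6)²/2 = 4 + (0 + 6)²/2 = 4 + (½)*6² = 4 + (½)*36 = 4 + 18 = 22)
L(Z, c) = 22
-1462 + L(s, 28) = -1462 + 22 = -1440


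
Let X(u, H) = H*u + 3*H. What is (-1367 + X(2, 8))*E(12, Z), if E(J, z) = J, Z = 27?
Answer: -15924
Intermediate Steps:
X(u, H) = 3*H + H*u
(-1367 + X(2, 8))*E(12, Z) = (-1367 + 8*(3 + 2))*12 = (-1367 + 8*5)*12 = (-1367 + 40)*12 = -1327*12 = -15924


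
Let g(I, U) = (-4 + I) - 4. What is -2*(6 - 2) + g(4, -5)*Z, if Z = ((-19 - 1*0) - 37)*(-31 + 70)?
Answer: 8728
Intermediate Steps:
g(I, U) = -8 + I
Z = -2184 (Z = ((-19 + 0) - 37)*39 = (-19 - 37)*39 = -56*39 = -2184)
-2*(6 - 2) + g(4, -5)*Z = -2*(6 - 2) + (-8 + 4)*(-2184) = -2*4 - 4*(-2184) = -8 + 8736 = 8728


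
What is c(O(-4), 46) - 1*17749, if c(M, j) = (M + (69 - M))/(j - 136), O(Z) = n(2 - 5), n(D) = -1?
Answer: -532493/30 ≈ -17750.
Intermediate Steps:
O(Z) = -1
c(M, j) = 69/(-136 + j)
c(O(-4), 46) - 1*17749 = 69/(-136 + 46) - 1*17749 = 69/(-90) - 17749 = 69*(-1/90) - 17749 = -23/30 - 17749 = -532493/30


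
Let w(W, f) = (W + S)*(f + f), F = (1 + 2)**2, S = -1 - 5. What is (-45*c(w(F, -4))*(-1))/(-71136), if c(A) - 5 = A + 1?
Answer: 45/3952 ≈ 0.011387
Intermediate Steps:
S = -6
F = 9 (F = 3**2 = 9)
w(W, f) = 2*f*(-6 + W) (w(W, f) = (W - 6)*(f + f) = (-6 + W)*(2*f) = 2*f*(-6 + W))
c(A) = 6 + A (c(A) = 5 + (A + 1) = 5 + (1 + A) = 6 + A)
(-45*c(w(F, -4))*(-1))/(-71136) = (-45*(6 + 2*(-4)*(-6 + 9))*(-1))/(-71136) = (-45*(6 + 2*(-4)*3)*(-1))*(-1/71136) = (-45*(6 - 24)*(-1))*(-1/71136) = (-45*(-18)*(-1))*(-1/71136) = (810*(-1))*(-1/71136) = -810*(-1/71136) = 45/3952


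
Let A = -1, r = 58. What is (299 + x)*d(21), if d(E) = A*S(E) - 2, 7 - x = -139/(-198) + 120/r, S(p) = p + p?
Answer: -3482282/261 ≈ -13342.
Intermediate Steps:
S(p) = 2*p
x = 24283/5742 (x = 7 - (-139/(-198) + 120/58) = 7 - (-139*(-1/198) + 120*(1/58)) = 7 - (139/198 + 60/29) = 7 - 1*15911/5742 = 7 - 15911/5742 = 24283/5742 ≈ 4.2290)
d(E) = -2 - 2*E (d(E) = -2*E - 2 = -2 - 2*E)
(299 + x)*d(21) = (299 + 24283/5742)*(-2 - 2*21) = 1741141*(-2 - 42)/5742 = (1741141/5742)*(-44) = -3482282/261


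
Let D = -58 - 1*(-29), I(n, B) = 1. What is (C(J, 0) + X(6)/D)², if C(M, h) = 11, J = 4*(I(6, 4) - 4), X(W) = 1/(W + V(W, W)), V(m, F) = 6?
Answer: 14645929/121104 ≈ 120.94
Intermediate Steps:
X(W) = 1/(6 + W) (X(W) = 1/(W + 6) = 1/(6 + W))
D = -29 (D = -58 + 29 = -29)
J = -12 (J = 4*(1 - 4) = 4*(-3) = -12)
(C(J, 0) + X(6)/D)² = (11 + 1/((6 + 6)*(-29)))² = (11 - 1/29/12)² = (11 + (1/12)*(-1/29))² = (11 - 1/348)² = (3827/348)² = 14645929/121104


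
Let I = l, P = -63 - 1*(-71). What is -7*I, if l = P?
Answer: -56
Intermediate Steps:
P = 8 (P = -63 + 71 = 8)
l = 8
I = 8
-7*I = -7*8 = -56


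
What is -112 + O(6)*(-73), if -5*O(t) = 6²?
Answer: 2068/5 ≈ 413.60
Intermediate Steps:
O(t) = -36/5 (O(t) = -⅕*6² = -⅕*36 = -36/5)
-112 + O(6)*(-73) = -112 - 36/5*(-73) = -112 + 2628/5 = 2068/5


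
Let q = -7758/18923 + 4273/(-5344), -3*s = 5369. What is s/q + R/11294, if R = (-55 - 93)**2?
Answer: 3069986928842152/2072167739871 ≈ 1481.5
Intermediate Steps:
s = -5369/3 (s = -1/3*5369 = -5369/3 ≈ -1789.7)
R = 21904 (R = (-148)**2 = 21904)
q = -122316731/101124512 (q = -7758*1/18923 + 4273*(-1/5344) = -7758/18923 - 4273/5344 = -122316731/101124512 ≈ -1.2096)
s/q + R/11294 = -5369/(3*(-122316731/101124512)) + 21904/11294 = -5369/3*(-101124512/122316731) + 21904*(1/11294) = 542937504928/366950193 + 10952/5647 = 3069986928842152/2072167739871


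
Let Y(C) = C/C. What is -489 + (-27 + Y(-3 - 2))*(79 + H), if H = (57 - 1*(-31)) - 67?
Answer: -3089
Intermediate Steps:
Y(C) = 1
H = 21 (H = (57 + 31) - 67 = 88 - 67 = 21)
-489 + (-27 + Y(-3 - 2))*(79 + H) = -489 + (-27 + 1)*(79 + 21) = -489 - 26*100 = -489 - 2600 = -3089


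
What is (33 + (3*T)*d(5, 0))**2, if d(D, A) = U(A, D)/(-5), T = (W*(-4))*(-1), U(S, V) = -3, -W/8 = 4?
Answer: 974169/25 ≈ 38967.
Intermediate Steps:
W = -32 (W = -8*4 = -32)
T = -128 (T = -32*(-4)*(-1) = 128*(-1) = -128)
d(D, A) = 3/5 (d(D, A) = -3/(-5) = -3*(-1/5) = 3/5)
(33 + (3*T)*d(5, 0))**2 = (33 + (3*(-128))*(3/5))**2 = (33 - 384*3/5)**2 = (33 - 1152/5)**2 = (-987/5)**2 = 974169/25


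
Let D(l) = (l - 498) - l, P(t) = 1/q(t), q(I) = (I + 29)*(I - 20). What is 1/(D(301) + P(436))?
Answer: -193440/96333119 ≈ -0.0020080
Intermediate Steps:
q(I) = (-20 + I)*(29 + I) (q(I) = (29 + I)*(-20 + I) = (-20 + I)*(29 + I))
P(t) = 1/(-580 + t**2 + 9*t)
D(l) = -498 (D(l) = (-498 + l) - l = -498)
1/(D(301) + P(436)) = 1/(-498 + 1/(-580 + 436**2 + 9*436)) = 1/(-498 + 1/(-580 + 190096 + 3924)) = 1/(-498 + 1/193440) = 1/(-96333119/193440) = -193440/96333119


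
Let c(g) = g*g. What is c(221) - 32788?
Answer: 16053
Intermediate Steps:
c(g) = g²
c(221) - 32788 = 221² - 32788 = 48841 - 32788 = 16053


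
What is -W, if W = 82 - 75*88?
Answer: 6518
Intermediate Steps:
W = -6518 (W = 82 - 6600 = -6518)
-W = -1*(-6518) = 6518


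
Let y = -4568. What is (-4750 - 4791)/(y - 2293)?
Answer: 9541/6861 ≈ 1.3906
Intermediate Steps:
(-4750 - 4791)/(y - 2293) = (-4750 - 4791)/(-4568 - 2293) = -9541/(-6861) = -9541*(-1/6861) = 9541/6861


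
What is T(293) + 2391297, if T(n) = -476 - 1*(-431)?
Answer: 2391252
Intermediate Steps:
T(n) = -45 (T(n) = -476 + 431 = -45)
T(293) + 2391297 = -45 + 2391297 = 2391252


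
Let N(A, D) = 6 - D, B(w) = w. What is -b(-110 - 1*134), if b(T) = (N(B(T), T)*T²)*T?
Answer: 3631696000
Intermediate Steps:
N(A, D) = 6 - D
b(T) = T³*(6 - T) (b(T) = ((6 - T)*T²)*T = (T²*(6 - T))*T = T³*(6 - T))
-b(-110 - 1*134) = -(-110 - 1*134)³*(6 - (-110 - 1*134)) = -(-110 - 134)³*(6 - (-110 - 134)) = -(-244)³*(6 - 1*(-244)) = -(-14526784)*(6 + 244) = -(-14526784)*250 = -1*(-3631696000) = 3631696000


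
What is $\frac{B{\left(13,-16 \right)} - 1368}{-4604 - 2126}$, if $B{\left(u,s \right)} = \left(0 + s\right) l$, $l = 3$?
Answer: $\frac{708}{3365} \approx 0.2104$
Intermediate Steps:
$B{\left(u,s \right)} = 3 s$ ($B{\left(u,s \right)} = \left(0 + s\right) 3 = s 3 = 3 s$)
$\frac{B{\left(13,-16 \right)} - 1368}{-4604 - 2126} = \frac{3 \left(-16\right) - 1368}{-4604 - 2126} = \frac{-48 - 1368}{-6730} = \left(-1416\right) \left(- \frac{1}{6730}\right) = \frac{708}{3365}$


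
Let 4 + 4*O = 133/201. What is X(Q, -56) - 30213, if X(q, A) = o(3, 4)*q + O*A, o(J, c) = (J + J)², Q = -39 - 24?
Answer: -6519287/201 ≈ -32434.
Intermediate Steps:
Q = -63
O = -671/804 (O = -1 + (133/201)/4 = -1 + (133*(1/201))/4 = -1 + (¼)*(133/201) = -1 + 133/804 = -671/804 ≈ -0.83458)
o(J, c) = 4*J² (o(J, c) = (2*J)² = 4*J²)
X(q, A) = 36*q - 671*A/804 (X(q, A) = (4*3²)*q - 671*A/804 = (4*9)*q - 671*A/804 = 36*q - 671*A/804)
X(Q, -56) - 30213 = (36*(-63) - 671/804*(-56)) - 30213 = (-2268 + 9394/201) - 30213 = -446474/201 - 30213 = -6519287/201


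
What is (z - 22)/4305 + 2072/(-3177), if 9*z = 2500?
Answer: -8107354/13676985 ≈ -0.59277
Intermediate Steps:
z = 2500/9 (z = (⅑)*2500 = 2500/9 ≈ 277.78)
(z - 22)/4305 + 2072/(-3177) = (2500/9 - 22)/4305 + 2072/(-3177) = (2302/9)*(1/4305) + 2072*(-1/3177) = 2302/38745 - 2072/3177 = -8107354/13676985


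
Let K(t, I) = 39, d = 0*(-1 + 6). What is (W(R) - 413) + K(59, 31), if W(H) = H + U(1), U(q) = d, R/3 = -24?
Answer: -446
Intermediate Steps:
R = -72 (R = 3*(-24) = -72)
d = 0 (d = 0*5 = 0)
U(q) = 0
W(H) = H (W(H) = H + 0 = H)
(W(R) - 413) + K(59, 31) = (-72 - 413) + 39 = -485 + 39 = -446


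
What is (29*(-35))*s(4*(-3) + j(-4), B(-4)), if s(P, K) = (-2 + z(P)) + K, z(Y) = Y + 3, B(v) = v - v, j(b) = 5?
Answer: 6090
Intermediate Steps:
B(v) = 0
z(Y) = 3 + Y
s(P, K) = 1 + K + P (s(P, K) = (-2 + (3 + P)) + K = (1 + P) + K = 1 + K + P)
(29*(-35))*s(4*(-3) + j(-4), B(-4)) = (29*(-35))*(1 + 0 + (4*(-3) + 5)) = -1015*(1 + 0 + (-12 + 5)) = -1015*(1 + 0 - 7) = -1015*(-6) = 6090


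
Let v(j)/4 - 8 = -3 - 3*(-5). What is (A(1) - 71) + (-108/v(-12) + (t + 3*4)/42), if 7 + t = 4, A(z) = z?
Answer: -9959/140 ≈ -71.136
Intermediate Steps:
t = -3 (t = -7 + 4 = -3)
v(j) = 80 (v(j) = 32 + 4*(-3 - 3*(-5)) = 32 + 4*(-3 - 1*(-15)) = 32 + 4*(-3 + 15) = 32 + 4*12 = 32 + 48 = 80)
(A(1) - 71) + (-108/v(-12) + (t + 3*4)/42) = (1 - 71) + (-108/80 + (-3 + 3*4)/42) = -70 + (-108*1/80 + (-3 + 12)*(1/42)) = -70 + (-27/20 + 9*(1/42)) = -70 + (-27/20 + 3/14) = -70 - 159/140 = -9959/140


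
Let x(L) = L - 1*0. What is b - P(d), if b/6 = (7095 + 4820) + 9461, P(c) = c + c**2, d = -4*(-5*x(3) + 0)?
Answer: 124596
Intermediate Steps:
x(L) = L (x(L) = L + 0 = L)
d = 60 (d = -4*(-5*3 + 0) = -4*(-15 + 0) = -4*(-15) = 60)
b = 128256 (b = 6*((7095 + 4820) + 9461) = 6*(11915 + 9461) = 6*21376 = 128256)
b - P(d) = 128256 - 60*(1 + 60) = 128256 - 60*61 = 128256 - 1*3660 = 128256 - 3660 = 124596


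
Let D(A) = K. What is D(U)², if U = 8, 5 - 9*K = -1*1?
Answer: 4/9 ≈ 0.44444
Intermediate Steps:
K = ⅔ (K = 5/9 - (-1)/9 = 5/9 - ⅑*(-1) = 5/9 + ⅑ = ⅔ ≈ 0.66667)
D(A) = ⅔
D(U)² = (⅔)² = 4/9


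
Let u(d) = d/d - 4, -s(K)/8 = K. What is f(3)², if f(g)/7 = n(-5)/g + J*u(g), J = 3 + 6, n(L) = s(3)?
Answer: 60025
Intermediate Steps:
s(K) = -8*K
n(L) = -24 (n(L) = -8*3 = -24)
J = 9
u(d) = -3 (u(d) = 1 - 4 = -3)
f(g) = -189 - 168/g (f(g) = 7*(-24/g + 9*(-3)) = 7*(-24/g - 27) = 7*(-27 - 24/g) = -189 - 168/g)
f(3)² = (-189 - 168/3)² = (-189 - 168*⅓)² = (-189 - 56)² = (-245)² = 60025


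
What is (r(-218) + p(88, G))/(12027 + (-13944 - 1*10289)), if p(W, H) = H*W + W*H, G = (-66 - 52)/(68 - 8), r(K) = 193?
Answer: 2297/183090 ≈ 0.012546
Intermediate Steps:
G = -59/30 (G = -118/60 = -118*1/60 = -59/30 ≈ -1.9667)
p(W, H) = 2*H*W (p(W, H) = H*W + H*W = 2*H*W)
(r(-218) + p(88, G))/(12027 + (-13944 - 1*10289)) = (193 + 2*(-59/30)*88)/(12027 + (-13944 - 1*10289)) = (193 - 5192/15)/(12027 + (-13944 - 10289)) = -2297/(15*(12027 - 24233)) = -2297/15/(-12206) = -2297/15*(-1/12206) = 2297/183090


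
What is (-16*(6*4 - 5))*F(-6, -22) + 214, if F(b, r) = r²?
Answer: -146922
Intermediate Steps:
(-16*(6*4 - 5))*F(-6, -22) + 214 = -16*(6*4 - 5)*(-22)² + 214 = -16*(24 - 5)*484 + 214 = -16*19*484 + 214 = -304*484 + 214 = -147136 + 214 = -146922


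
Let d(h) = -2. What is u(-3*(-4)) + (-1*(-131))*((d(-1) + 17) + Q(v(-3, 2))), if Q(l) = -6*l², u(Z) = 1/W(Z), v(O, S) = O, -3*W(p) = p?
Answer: -20437/4 ≈ -5109.3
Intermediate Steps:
W(p) = -p/3
u(Z) = -3/Z (u(Z) = 1/(-Z/3) = -3/Z)
u(-3*(-4)) + (-1*(-131))*((d(-1) + 17) + Q(v(-3, 2))) = -3/((-3*(-4))) + (-1*(-131))*((-2 + 17) - 6*(-3)²) = -3/12 + 131*(15 - 6*9) = -3*1/12 + 131*(15 - 54) = -¼ + 131*(-39) = -¼ - 5109 = -20437/4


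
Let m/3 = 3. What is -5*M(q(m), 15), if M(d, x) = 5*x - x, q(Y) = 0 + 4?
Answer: -300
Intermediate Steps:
m = 9 (m = 3*3 = 9)
q(Y) = 4
M(d, x) = 4*x
-5*M(q(m), 15) = -20*15 = -5*60 = -300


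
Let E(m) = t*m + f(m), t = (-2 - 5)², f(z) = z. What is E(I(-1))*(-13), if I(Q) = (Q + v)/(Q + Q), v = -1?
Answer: -650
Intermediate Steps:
I(Q) = (-1 + Q)/(2*Q) (I(Q) = (Q - 1)/(Q + Q) = (-1 + Q)/((2*Q)) = (-1 + Q)*(1/(2*Q)) = (-1 + Q)/(2*Q))
t = 49 (t = (-7)² = 49)
E(m) = 50*m (E(m) = 49*m + m = 50*m)
E(I(-1))*(-13) = (50*((½)*(-1 - 1)/(-1)))*(-13) = (50*((½)*(-1)*(-2)))*(-13) = (50*1)*(-13) = 50*(-13) = -650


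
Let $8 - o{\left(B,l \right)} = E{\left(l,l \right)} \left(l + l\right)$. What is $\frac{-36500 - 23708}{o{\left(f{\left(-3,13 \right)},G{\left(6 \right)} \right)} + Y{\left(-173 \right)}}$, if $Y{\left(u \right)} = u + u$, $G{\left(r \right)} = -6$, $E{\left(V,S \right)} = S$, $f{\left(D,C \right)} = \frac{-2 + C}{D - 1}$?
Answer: $\frac{30104}{205} \approx 146.85$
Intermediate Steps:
$f{\left(D,C \right)} = \frac{-2 + C}{-1 + D}$
$Y{\left(u \right)} = 2 u$
$o{\left(B,l \right)} = 8 - 2 l^{2}$ ($o{\left(B,l \right)} = 8 - l \left(l + l\right) = 8 - l 2 l = 8 - 2 l^{2}$)
$\frac{-36500 - 23708}{o{\left(f{\left(-3,13 \right)},G{\left(6 \right)} \right)} + Y{\left(-173 \right)}} = \frac{-36500 - 23708}{\left(8 - 2 \left(-6\right)^{2}\right) + 2 \left(-173\right)} = - \frac{60208}{\left(8 - 72\right) - 346} = - \frac{60208}{-64 - 346} = - \frac{60208}{-410} = \left(-60208\right) \left(- \frac{1}{410}\right) = \frac{30104}{205}$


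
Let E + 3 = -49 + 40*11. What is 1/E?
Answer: 1/388 ≈ 0.0025773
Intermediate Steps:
E = 388 (E = -3 + (-49 + 40*11) = -3 + (-49 + 440) = -3 + 391 = 388)
1/E = 1/388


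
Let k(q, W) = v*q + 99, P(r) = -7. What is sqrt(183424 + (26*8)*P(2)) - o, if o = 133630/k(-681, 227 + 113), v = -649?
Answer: -66815/221034 + 4*sqrt(11373) ≈ 426.27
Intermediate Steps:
k(q, W) = 99 - 649*q (k(q, W) = -649*q + 99 = 99 - 649*q)
o = 66815/221034 (o = 133630/(99 - 649*(-681)) = 133630/(99 + 441969) = 133630/442068 = 133630*(1/442068) = 66815/221034 ≈ 0.30228)
sqrt(183424 + (26*8)*P(2)) - o = sqrt(183424 + (26*8)*(-7)) - 1*66815/221034 = sqrt(183424 + 208*(-7)) - 66815/221034 = sqrt(183424 - 1456) - 66815/221034 = sqrt(181968) - 66815/221034 = 4*sqrt(11373) - 66815/221034 = -66815/221034 + 4*sqrt(11373)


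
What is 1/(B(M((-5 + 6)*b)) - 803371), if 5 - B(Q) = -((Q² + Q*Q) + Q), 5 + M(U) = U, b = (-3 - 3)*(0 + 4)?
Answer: -1/801713 ≈ -1.2473e-6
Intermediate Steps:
b = -24 (b = -6*4 = -24)
M(U) = -5 + U
B(Q) = 5 + Q + 2*Q² (B(Q) = 5 - (-1)*((Q² + Q*Q) + Q) = 5 - (-1)*((Q² + Q²) + Q) = 5 - (-1)*(2*Q² + Q) = 5 - (-1)*(Q + 2*Q²) = 5 - (-Q - 2*Q²) = 5 + (Q + 2*Q²) = 5 + Q + 2*Q²)
1/(B(M((-5 + 6)*b)) - 803371) = 1/((5 + (-5 + (-5 + 6)*(-24)) + 2*(-5 + (-5 + 6)*(-24))²) - 803371) = 1/((5 + (-5 + 1*(-24)) + 2*(-5 + 1*(-24))²) - 803371) = 1/((5 + (-5 - 24) + 2*(-5 - 24)²) - 803371) = 1/((5 - 29 + 2*(-29)²) - 803371) = 1/((5 - 29 + 2*841) - 803371) = 1/((5 - 29 + 1682) - 803371) = 1/(1658 - 803371) = 1/(-801713) = -1/801713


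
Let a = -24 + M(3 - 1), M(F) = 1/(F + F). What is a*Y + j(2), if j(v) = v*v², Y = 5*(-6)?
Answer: 1441/2 ≈ 720.50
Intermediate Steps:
Y = -30
j(v) = v³
M(F) = 1/(2*F)
a = -95/4 (a = -24 + 1/(2*(3 - 1)) = -24 + (½)/2 = -24 + (½)*(½) = -24 + ¼ = -95/4 ≈ -23.750)
a*Y + j(2) = -95/4*(-30) + 2³ = 1425/2 + 8 = 1441/2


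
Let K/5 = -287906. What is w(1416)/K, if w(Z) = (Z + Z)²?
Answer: -4010112/719765 ≈ -5.5714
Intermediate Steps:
K = -1439530 (K = 5*(-287906) = -1439530)
w(Z) = 4*Z² (w(Z) = (2*Z)² = 4*Z²)
w(1416)/K = (4*1416²)/(-1439530) = (4*2005056)*(-1/1439530) = 8020224*(-1/1439530) = -4010112/719765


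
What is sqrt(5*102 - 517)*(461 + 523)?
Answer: 984*I*sqrt(7) ≈ 2603.4*I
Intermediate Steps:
sqrt(5*102 - 517)*(461 + 523) = sqrt(510 - 517)*984 = sqrt(-7)*984 = (I*sqrt(7))*984 = 984*I*sqrt(7)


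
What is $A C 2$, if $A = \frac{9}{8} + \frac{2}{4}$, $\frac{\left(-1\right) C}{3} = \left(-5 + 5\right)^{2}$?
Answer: $0$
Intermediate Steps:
$C = 0$ ($C = - 3 \left(-5 + 5\right)^{2} = - 3 \cdot 0^{2} = \left(-3\right) 0 = 0$)
$A = \frac{13}{8}$ ($A = 9 \cdot \frac{1}{8} + 2 \cdot \frac{1}{4} = \frac{9}{8} + \frac{1}{2} = \frac{13}{8} \approx 1.625$)
$A C 2 = \frac{13}{8} \cdot 0 \cdot 2 = 0 \cdot 2 = 0$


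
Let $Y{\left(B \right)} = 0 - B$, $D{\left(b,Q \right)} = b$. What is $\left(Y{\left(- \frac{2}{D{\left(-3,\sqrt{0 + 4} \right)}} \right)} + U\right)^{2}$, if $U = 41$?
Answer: $\frac{14641}{9} \approx 1626.8$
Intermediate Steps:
$Y{\left(B \right)} = - B$
$\left(Y{\left(- \frac{2}{D{\left(-3,\sqrt{0 + 4} \right)}} \right)} + U\right)^{2} = \left(- \frac{-2}{-3} + 41\right)^{2} = \left(- \frac{\left(-2\right) \left(-1\right)}{3} + 41\right)^{2} = \left(\left(-1\right) \frac{2}{3} + 41\right)^{2} = \left(- \frac{2}{3} + 41\right)^{2} = \left(\frac{121}{3}\right)^{2} = \frac{14641}{9}$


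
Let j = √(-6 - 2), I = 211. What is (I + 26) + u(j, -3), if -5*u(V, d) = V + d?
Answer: 1188/5 - 2*I*√2/5 ≈ 237.6 - 0.56569*I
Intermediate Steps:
j = 2*I*√2 (j = √(-8) = 2*I*√2 ≈ 2.8284*I)
u(V, d) = -V/5 - d/5 (u(V, d) = -(V + d)/5 = -V/5 - d/5)
(I + 26) + u(j, -3) = (211 + 26) + (-2*I*√2/5 - ⅕*(-3)) = 237 + (-2*I*√2/5 + ⅗) = 237 + (⅗ - 2*I*√2/5) = 1188/5 - 2*I*√2/5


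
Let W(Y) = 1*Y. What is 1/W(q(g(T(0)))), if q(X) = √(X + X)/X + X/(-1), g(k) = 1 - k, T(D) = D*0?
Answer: 1 + √2 ≈ 2.4142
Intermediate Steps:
T(D) = 0
q(X) = -X + √2/√X (q(X) = √(2*X)/X + X*(-1) = (√2*√X)/X - X = √2/√X - X = -X + √2/√X)
W(Y) = Y
1/W(q(g(T(0)))) = 1/(-(1 - 1*0) + √2/√(1 - 1*0)) = 1/(-(1 + 0) + √2/√(1 + 0)) = 1/(-1*1 + √2/√1) = 1/(-1 + √2*1) = 1/(-1 + √2)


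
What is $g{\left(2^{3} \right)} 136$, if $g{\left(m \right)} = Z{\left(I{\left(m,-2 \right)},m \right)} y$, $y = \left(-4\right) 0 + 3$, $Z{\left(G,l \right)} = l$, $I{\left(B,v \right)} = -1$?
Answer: $3264$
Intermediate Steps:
$y = 3$ ($y = 0 + 3 = 3$)
$g{\left(m \right)} = 3 m$ ($g{\left(m \right)} = m 3 = 3 m$)
$g{\left(2^{3} \right)} 136 = 3 \cdot 2^{3} \cdot 136 = 3 \cdot 8 \cdot 136 = 24 \cdot 136 = 3264$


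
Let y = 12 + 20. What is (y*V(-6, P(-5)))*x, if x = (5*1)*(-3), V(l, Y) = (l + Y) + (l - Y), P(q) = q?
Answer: 5760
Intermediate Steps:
V(l, Y) = 2*l (V(l, Y) = (Y + l) + (l - Y) = 2*l)
y = 32
x = -15 (x = 5*(-3) = -15)
(y*V(-6, P(-5)))*x = (32*(2*(-6)))*(-15) = (32*(-12))*(-15) = -384*(-15) = 5760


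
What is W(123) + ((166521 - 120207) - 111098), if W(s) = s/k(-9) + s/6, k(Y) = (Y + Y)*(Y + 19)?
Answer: -3885851/60 ≈ -64764.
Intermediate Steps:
k(Y) = 2*Y*(19 + Y) (k(Y) = (2*Y)*(19 + Y) = 2*Y*(19 + Y))
W(s) = 29*s/180 (W(s) = s/((2*(-9)*(19 - 9))) + s/6 = s/((2*(-9)*10)) + s*(⅙) = s/(-180) + s/6 = s*(-1/180) + s/6 = -s/180 + s/6 = 29*s/180)
W(123) + ((166521 - 120207) - 111098) = (29/180)*123 + ((166521 - 120207) - 111098) = 1189/60 + (46314 - 111098) = 1189/60 - 64784 = -3885851/60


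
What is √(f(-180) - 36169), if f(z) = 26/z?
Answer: I*√32552230/30 ≈ 190.18*I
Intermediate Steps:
√(f(-180) - 36169) = √(26/(-180) - 36169) = √(26*(-1/180) - 36169) = √(-13/90 - 36169) = √(-3255223/90) = I*√32552230/30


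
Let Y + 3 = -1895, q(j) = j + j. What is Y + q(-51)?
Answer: -2000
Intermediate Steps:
q(j) = 2*j
Y = -1898 (Y = -3 - 1895 = -1898)
Y + q(-51) = -1898 + 2*(-51) = -1898 - 102 = -2000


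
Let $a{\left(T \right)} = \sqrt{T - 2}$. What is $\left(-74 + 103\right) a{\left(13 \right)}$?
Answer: $29 \sqrt{11} \approx 96.182$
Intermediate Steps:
$a{\left(T \right)} = \sqrt{-2 + T}$
$\left(-74 + 103\right) a{\left(13 \right)} = \left(-74 + 103\right) \sqrt{-2 + 13} = 29 \sqrt{11}$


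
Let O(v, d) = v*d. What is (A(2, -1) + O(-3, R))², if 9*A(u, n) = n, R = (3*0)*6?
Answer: 1/81 ≈ 0.012346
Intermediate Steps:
R = 0 (R = 0*6 = 0)
A(u, n) = n/9
O(v, d) = d*v
(A(2, -1) + O(-3, R))² = ((⅑)*(-1) + 0*(-3))² = (-⅑ + 0)² = (-⅑)² = 1/81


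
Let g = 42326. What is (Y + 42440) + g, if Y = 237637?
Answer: 322403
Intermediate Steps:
(Y + 42440) + g = (237637 + 42440) + 42326 = 280077 + 42326 = 322403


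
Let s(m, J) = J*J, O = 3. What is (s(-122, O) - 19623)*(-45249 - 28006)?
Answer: 1436823570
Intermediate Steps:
s(m, J) = J**2
(s(-122, O) - 19623)*(-45249 - 28006) = (3**2 - 19623)*(-45249 - 28006) = (9 - 19623)*(-73255) = -19614*(-73255) = 1436823570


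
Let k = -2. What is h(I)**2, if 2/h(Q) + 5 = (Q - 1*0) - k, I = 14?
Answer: 4/121 ≈ 0.033058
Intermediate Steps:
h(Q) = 2/(-3 + Q) (h(Q) = 2/(-5 + ((Q - 1*0) - 1*(-2))) = 2/(-5 + ((Q + 0) + 2)) = 2/(-5 + (Q + 2)) = 2/(-5 + (2 + Q)) = 2/(-3 + Q))
h(I)**2 = (2/(-3 + 14))**2 = (2/11)**2 = 4/121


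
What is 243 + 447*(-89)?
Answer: -39540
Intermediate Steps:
243 + 447*(-89) = 243 - 39783 = -39540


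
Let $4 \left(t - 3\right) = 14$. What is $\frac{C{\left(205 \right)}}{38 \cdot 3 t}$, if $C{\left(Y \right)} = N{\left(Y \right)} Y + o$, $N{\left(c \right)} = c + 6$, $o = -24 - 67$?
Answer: $\frac{14388}{247} \approx 58.251$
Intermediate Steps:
$o = -91$
$t = \frac{13}{2}$ ($t = 3 + \frac{1}{4} \cdot 14 = 3 + \frac{7}{2} = \frac{13}{2} \approx 6.5$)
$N{\left(c \right)} = 6 + c$
$C{\left(Y \right)} = -91 + Y \left(6 + Y\right)$ ($C{\left(Y \right)} = \left(6 + Y\right) Y - 91 = Y \left(6 + Y\right) - 91 = -91 + Y \left(6 + Y\right)$)
$\frac{C{\left(205 \right)}}{38 \cdot 3 t} = \frac{-91 + 205 \left(6 + 205\right)}{38 \cdot 3 \cdot \frac{13}{2}} = \frac{-91 + 205 \cdot 211}{114 \cdot \frac{13}{2}} = \frac{-91 + 43255}{741} = 43164 \cdot \frac{1}{741} = \frac{14388}{247}$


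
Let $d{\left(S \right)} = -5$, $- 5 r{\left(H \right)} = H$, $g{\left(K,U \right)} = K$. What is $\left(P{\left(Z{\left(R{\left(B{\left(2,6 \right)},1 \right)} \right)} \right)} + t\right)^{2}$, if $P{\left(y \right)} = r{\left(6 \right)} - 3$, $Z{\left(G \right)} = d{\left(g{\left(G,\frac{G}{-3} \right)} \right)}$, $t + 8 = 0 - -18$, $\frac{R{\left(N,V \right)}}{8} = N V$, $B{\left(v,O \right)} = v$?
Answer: $\frac{841}{25} \approx 33.64$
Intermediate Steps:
$r{\left(H \right)} = - \frac{H}{5}$
$R{\left(N,V \right)} = 8 N V$
$t = 10$ ($t = -8 + \left(0 - -18\right) = -8 + \left(0 + 18\right) = -8 + 18 = 10$)
$Z{\left(G \right)} = -5$
$P{\left(y \right)} = - \frac{21}{5}$ ($P{\left(y \right)} = \left(- \frac{1}{5}\right) 6 - 3 = - \frac{6}{5} - 3 = - \frac{21}{5}$)
$\left(P{\left(Z{\left(R{\left(B{\left(2,6 \right)},1 \right)} \right)} \right)} + t\right)^{2} = \left(- \frac{21}{5} + 10\right)^{2} = \left(\frac{29}{5}\right)^{2} = \frac{841}{25}$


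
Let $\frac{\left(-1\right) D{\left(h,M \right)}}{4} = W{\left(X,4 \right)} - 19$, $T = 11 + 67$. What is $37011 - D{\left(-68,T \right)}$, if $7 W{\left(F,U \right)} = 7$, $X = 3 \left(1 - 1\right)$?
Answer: $36939$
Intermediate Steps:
$X = 0$ ($X = 3 \left(1 - 1\right) = 3 \cdot 0 = 0$)
$W{\left(F,U \right)} = 1$ ($W{\left(F,U \right)} = \frac{1}{7} \cdot 7 = 1$)
$T = 78$
$D{\left(h,M \right)} = 72$ ($D{\left(h,M \right)} = - 4 \left(1 - 19\right) = \left(-4\right) \left(-18\right) = 72$)
$37011 - D{\left(-68,T \right)} = 37011 - 72 = 36939$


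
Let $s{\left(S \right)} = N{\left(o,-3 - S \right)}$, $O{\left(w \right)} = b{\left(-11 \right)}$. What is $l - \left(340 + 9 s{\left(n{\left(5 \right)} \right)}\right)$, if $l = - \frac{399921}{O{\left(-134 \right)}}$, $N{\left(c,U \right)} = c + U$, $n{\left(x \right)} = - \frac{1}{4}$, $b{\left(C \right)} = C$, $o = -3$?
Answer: $\frac{1587001}{44} \approx 36068.0$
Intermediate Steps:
$O{\left(w \right)} = -11$
$n{\left(x \right)} = - \frac{1}{4}$ ($n{\left(x \right)} = \left(-1\right) \frac{1}{4} = - \frac{1}{4}$)
$N{\left(c,U \right)} = U + c$
$s{\left(S \right)} = -6 - S$ ($s{\left(S \right)} = \left(-3 - S\right) - 3 = -6 - S$)
$l = \frac{399921}{11}$ ($l = - \frac{399921}{-11} = \left(-399921\right) \left(- \frac{1}{11}\right) = \frac{399921}{11} \approx 36356.0$)
$l - \left(340 + 9 s{\left(n{\left(5 \right)} \right)}\right) = \frac{399921}{11} - \left(340 + 9 \left(-6 - - \frac{1}{4}\right)\right) = \frac{399921}{11} - \left(340 + 9 \left(-6 + \frac{1}{4}\right)\right) = \frac{399921}{11} - \frac{1153}{4} = \frac{1587001}{44}$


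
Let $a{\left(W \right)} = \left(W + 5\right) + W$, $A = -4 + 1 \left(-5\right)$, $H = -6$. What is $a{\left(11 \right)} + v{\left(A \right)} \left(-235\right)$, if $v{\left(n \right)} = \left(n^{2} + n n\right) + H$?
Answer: $-36633$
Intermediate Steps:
$A = -9$ ($A = -4 - 5 = -9$)
$v{\left(n \right)} = -6 + 2 n^{2}$ ($v{\left(n \right)} = \left(n^{2} + n n\right) - 6 = \left(n^{2} + n^{2}\right) - 6 = 2 n^{2} - 6 = -6 + 2 n^{2}$)
$a{\left(W \right)} = 5 + 2 W$ ($a{\left(W \right)} = \left(5 + W\right) + W = 5 + 2 W$)
$a{\left(11 \right)} + v{\left(A \right)} \left(-235\right) = \left(5 + 2 \cdot 11\right) + \left(-6 + 2 \left(-9\right)^{2}\right) \left(-235\right) = \left(5 + 22\right) + \left(-6 + 2 \cdot 81\right) \left(-235\right) = 27 + \left(-6 + 162\right) \left(-235\right) = 27 + 156 \left(-235\right) = 27 - 36660 = -36633$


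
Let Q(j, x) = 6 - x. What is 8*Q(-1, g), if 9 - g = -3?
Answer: -48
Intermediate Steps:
g = 12 (g = 9 - 1*(-3) = 9 + 3 = 12)
8*Q(-1, g) = 8*(6 - 1*12) = 8*(6 - 12) = 8*(-6) = -48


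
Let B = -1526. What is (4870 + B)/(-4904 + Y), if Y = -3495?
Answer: -3344/8399 ≈ -0.39814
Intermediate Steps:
(4870 + B)/(-4904 + Y) = (4870 - 1526)/(-4904 - 3495) = 3344/(-8399) = 3344*(-1/8399) = -3344/8399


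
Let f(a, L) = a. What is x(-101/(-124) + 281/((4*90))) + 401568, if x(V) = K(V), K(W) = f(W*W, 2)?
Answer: 50013844376401/124545600 ≈ 4.0157e+5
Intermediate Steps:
K(W) = W**2 (K(W) = W*W = W**2)
x(V) = V**2
x(-101/(-124) + 281/((4*90))) + 401568 = (-101/(-124) + 281/((4*90)))**2 + 401568 = (-101*(-1/124) + 281/360)**2 + 401568 = (101/124 + 281*(1/360))**2 + 401568 = (101/124 + 281/360)**2 + 401568 = (17801/11160)**2 + 401568 = 316875601/124545600 + 401568 = 50013844376401/124545600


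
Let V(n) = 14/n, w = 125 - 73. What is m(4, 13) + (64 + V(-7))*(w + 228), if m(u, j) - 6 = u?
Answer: 17370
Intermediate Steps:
m(u, j) = 6 + u
w = 52
m(4, 13) + (64 + V(-7))*(w + 228) = (6 + 4) + (64 + 14/(-7))*(52 + 228) = 10 + (64 + 14*(-1/7))*280 = 10 + (64 - 2)*280 = 10 + 62*280 = 10 + 17360 = 17370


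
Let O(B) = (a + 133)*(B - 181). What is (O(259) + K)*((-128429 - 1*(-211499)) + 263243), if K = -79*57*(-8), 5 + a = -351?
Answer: 6451811190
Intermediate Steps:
a = -356 (a = -5 - 351 = -356)
O(B) = 40363 - 223*B (O(B) = (-356 + 133)*(B - 181) = -223*(-181 + B) = 40363 - 223*B)
K = 36024 (K = -4503*(-8) = 36024)
(O(259) + K)*((-128429 - 1*(-211499)) + 263243) = ((40363 - 223*259) + 36024)*((-128429 - 1*(-211499)) + 263243) = ((40363 - 57757) + 36024)*((-128429 + 211499) + 263243) = (-17394 + 36024)*(83070 + 263243) = 18630*346313 = 6451811190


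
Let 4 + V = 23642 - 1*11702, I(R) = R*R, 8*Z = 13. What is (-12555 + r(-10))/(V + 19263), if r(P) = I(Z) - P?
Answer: -114673/285248 ≈ -0.40201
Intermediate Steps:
Z = 13/8 (Z = (⅛)*13 = 13/8 ≈ 1.6250)
I(R) = R²
V = 11936 (V = -4 + (23642 - 1*11702) = -4 + (23642 - 11702) = -4 + 11940 = 11936)
r(P) = 169/64 - P (r(P) = (13/8)² - P = 169/64 - P)
(-12555 + r(-10))/(V + 19263) = (-12555 + (169/64 - 1*(-10)))/(11936 + 19263) = (-12555 + (169/64 + 10))/31199 = (-12555 + 809/64)*(1/31199) = -802711/64*1/31199 = -114673/285248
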